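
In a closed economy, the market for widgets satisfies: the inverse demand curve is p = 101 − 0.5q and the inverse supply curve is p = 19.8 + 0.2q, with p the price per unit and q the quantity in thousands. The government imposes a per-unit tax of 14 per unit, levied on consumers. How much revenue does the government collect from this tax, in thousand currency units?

Tax revenue = 1344 thousand.

Inverting to q(p) form: qd = 202 − 2p; qs = 5p − 99.
Before the tax: set 202 − 2p = 5p − 99 → p* = 43, q* = 116.
With the tax collected from consumers, demand (in seller-price terms) shifts: qd = 202 − 2(p + 14).
New equilibrium: consumers pay 53, sellers receive 39, q = 96. (Wedge: pb − ps = 14.)
Revenue = t · Q = 14 · 96 = 1344.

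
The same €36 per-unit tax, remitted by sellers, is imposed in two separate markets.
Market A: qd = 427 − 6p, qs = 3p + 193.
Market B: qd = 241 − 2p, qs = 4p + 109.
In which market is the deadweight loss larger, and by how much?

Market A, by €432.

Market A: pre-tax p* = €26, q* = 271; post-tax q = 199; deadweight loss = €1296.
Market B: pre-tax p* = €22, q* = 197; post-tax q = 149; deadweight loss = €864.
Difference: €1296 vs €864 → market A is larger by €432.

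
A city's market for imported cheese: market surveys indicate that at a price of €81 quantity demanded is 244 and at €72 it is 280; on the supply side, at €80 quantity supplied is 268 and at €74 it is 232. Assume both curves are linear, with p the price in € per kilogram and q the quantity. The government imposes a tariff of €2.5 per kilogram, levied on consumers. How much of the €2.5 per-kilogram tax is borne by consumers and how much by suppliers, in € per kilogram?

Demand slope: (280 − 244)/(72 − 81) = -4, so qd = 568 − 4p.
Supply slope: (232 − 268)/(74 − 80) = 6, so qs = 6p − 212.
Without the tax, 568 − 4p = 6p − 212 gives 10p = 780, so p* = €78 and q* = 256.
With the tax collected from consumers, demand (in seller-price terms) shifts: qd = 568 − 4(p + 2.5).
Solving gives q = 250 with consumers paying €79.5 and suppliers receiving €77 (the €2.5 wedge).
Burden on consumers: €1.5; on suppliers: €1. (They sum to €2.5.)
The less price-elastic side of the market bears the larger share of a per-unit tax.

Consumers bear €1.5 per kilogram; suppliers bear €1 per kilogram.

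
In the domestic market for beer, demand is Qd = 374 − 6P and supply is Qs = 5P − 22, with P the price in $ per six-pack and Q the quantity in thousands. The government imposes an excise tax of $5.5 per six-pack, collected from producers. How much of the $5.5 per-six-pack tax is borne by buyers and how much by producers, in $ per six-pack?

Buyers bear $2.5 per six-pack; producers bear $3 per six-pack.

Without the tax, 374 − 6P = 5P − 22 gives 11P = 396, so P* = $36 and Q* = 158.
With the tax collected from producers, supply shifts: Qs = 5(P − 5.5) − 22.
Solving gives Q = 143 with buyers paying $38.5 and producers receiving $33 (the $5.5 wedge).
Burden on buyers: $2.5; on producers: $3. (They sum to $5.5.)
The less price-elastic side of the market bears the larger share of a per-unit tax.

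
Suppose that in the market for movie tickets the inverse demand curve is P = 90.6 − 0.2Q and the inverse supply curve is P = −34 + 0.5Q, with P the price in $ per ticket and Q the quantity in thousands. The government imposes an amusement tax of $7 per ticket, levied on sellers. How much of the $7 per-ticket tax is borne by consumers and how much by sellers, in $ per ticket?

Consumers bear $2 per ticket; sellers bear $5 per ticket.

Rewrite in direct form: Qd = 453 − 5P and Qs = 2P + 68.
Without the tax, 453 − 5P = 2P + 68 gives 7P = 385, so P* = $55 and Q* = 178.
With the tax collected from sellers, supply shifts: Qs = 2(P − 7) + 68.
Solving gives Q = 168 with consumers paying $57 and sellers receiving $50 (the $7 wedge).
Burden on consumers: $2; on sellers: $5. (They sum to $7.)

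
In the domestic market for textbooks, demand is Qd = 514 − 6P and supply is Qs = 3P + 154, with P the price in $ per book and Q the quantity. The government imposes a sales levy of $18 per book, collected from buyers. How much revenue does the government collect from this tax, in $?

Tax revenue = $4284.

Before the tax: set 514 − 6P = 3P + 154 → P* = $40, Q* = 274.
With the tax collected from buyers, demand (in seller-price terms) shifts: Qd = 514 − 6(P + 18).
New equilibrium: buyers pay $46, producers receive $28, Q = 238. (Wedge: Pb − Ps = 18.)
Revenue = t · Q = 18 · 238 = $4284.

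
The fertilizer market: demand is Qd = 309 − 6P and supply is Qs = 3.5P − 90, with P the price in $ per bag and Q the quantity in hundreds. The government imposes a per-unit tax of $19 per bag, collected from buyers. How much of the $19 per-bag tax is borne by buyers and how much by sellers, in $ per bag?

Before the tax: set 309 − 6P = 3.5P − 90 → P* = $42, Q* = 57.
With the tax collected from buyers, demand (in seller-price terms) shifts: Qd = 309 − 6(P + 19).
New equilibrium: buyers pay $49, sellers receive $30, Q = 15. (Wedge: Pb − Ps = 19.)
Burden on buyers: $7; on sellers: $12. (They sum to $19.)
The less price-elastic side of the market bears the larger share of a per-unit tax.

Buyers bear $7 per bag; sellers bear $12 per bag.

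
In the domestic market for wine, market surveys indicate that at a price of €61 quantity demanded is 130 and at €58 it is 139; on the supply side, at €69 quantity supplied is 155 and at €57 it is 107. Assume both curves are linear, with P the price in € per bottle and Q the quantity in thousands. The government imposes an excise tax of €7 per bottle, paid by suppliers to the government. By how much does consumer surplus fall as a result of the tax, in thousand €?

Consumer surplus falls by €484 thousand.

Demand slope: (139 − 130)/(58 − 61) = -3, so Qd = 313 − 3P.
Supply slope: (107 − 155)/(57 − 69) = 4, so Qs = 4P − 121.
Before the tax: set 313 − 3P = 4P − 121 → P* = €62, Q* = 127.
With the tax collected from suppliers, supply shifts: Qs = 4(P − 7) − 121.
Solving gives Q = 115 with buyers paying €66 and suppliers receiving €59 (the €7 wedge).
ΔCS is the trapezoid between Q = 115 and Q = 127 of height €4: ½ · (127 + 115) · 4 = €484.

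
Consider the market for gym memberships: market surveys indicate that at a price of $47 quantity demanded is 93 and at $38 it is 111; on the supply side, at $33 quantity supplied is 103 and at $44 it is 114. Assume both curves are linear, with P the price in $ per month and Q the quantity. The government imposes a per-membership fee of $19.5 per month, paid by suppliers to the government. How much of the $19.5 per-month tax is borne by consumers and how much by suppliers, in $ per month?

Consumers bear $6.5 per month; suppliers bear $13 per month.

Demand slope: (111 − 93)/(38 − 47) = -2, so Qd = 187 − 2P.
Supply slope: (114 − 103)/(44 − 33) = 1, so Qs = P + 70.
Before the tax: set 187 − 2P = P + 70 → P* = $39, Q* = 109.
With the tax collected from suppliers, supply shifts: Qs = (P − 19.5) + 70.
New equilibrium: consumers pay $45.5, suppliers receive $26, Q = 96. (Wedge: Pb − Ps = 19.5.)
Burden on consumers: $6.5; on suppliers: $13. (They sum to $19.5.)
The less price-elastic side of the market bears the larger share of a per-unit tax.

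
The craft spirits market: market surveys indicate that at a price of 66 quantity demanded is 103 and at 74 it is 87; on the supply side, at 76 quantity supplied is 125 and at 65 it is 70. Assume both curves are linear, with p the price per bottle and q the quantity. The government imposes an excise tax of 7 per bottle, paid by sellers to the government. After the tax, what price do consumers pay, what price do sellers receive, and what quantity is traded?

Consumers pay 75; sellers receive 68; quantity = 85.

Demand slope: (87 − 103)/(74 − 66) = -2, so qd = 235 − 2p.
Supply slope: (70 − 125)/(65 − 76) = 5, so qs = 5p − 255.
Before the tax: set 235 − 2p = 5p − 255 → p* = 70, q* = 95.
With the tax collected from sellers, supply shifts: qs = 5(p − 7) − 255.
Solving gives q = 85 with consumers paying 75 and sellers receiving 68 (the 7 wedge).
The less price-elastic side of the market bears the larger share of a per-unit tax.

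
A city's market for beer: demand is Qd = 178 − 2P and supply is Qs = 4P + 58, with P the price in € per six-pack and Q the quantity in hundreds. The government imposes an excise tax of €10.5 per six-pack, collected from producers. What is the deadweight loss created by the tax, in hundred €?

Without the tax, 178 − 2P = 4P + 58 gives 6P = 120, so P* = €20 and Q* = 138.
With the tax collected from producers, supply shifts: Qs = 4(P − 10.5) + 58.
Solving gives Q = 124 with buyers paying €27 and producers receiving €16.5 (the €10.5 wedge).
Quantity falls by |ΔQ| = |138 − 124| = 14.
DWL = ½ · t · |ΔQ| = ½ · 10.5 · 14 = €73.5.

Deadweight loss = €73.5 hundred.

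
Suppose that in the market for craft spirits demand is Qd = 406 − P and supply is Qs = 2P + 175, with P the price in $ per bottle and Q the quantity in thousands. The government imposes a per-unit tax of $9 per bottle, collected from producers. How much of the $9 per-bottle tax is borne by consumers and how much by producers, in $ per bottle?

Consumers bear $6 per bottle; producers bear $3 per bottle.

Before the tax: set 406 − P = 2P + 175 → P* = $77, Q* = 329.
With the tax collected from producers, supply shifts: Qs = 2(P − 9) + 175.
Solving gives Q = 323 with consumers paying $83 and producers receiving $74 (the $9 wedge).
Burden on consumers: $6; on producers: $3. (They sum to $9.)
The less price-elastic side of the market bears the larger share of a per-unit tax.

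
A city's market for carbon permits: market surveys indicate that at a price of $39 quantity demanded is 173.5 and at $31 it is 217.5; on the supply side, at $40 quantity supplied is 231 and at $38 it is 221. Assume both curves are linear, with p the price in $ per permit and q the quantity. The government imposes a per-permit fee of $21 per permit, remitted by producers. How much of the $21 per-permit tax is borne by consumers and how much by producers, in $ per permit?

Demand slope: (217.5 − 173.5)/(31 − 39) = -5.5, so qd = 388 − 5.5p.
Supply slope: (221 − 231)/(38 − 40) = 5, so qs = 5p + 31.
Before the tax: set 388 − 5.5p = 5p + 31 → p* = $34, q* = 201.
With the tax collected from producers, supply shifts: qs = 5(p − 21) + 31.
New equilibrium: consumers pay $44, producers receive $23, q = 146. (Wedge: pb − ps = 21.)
Burden on consumers: $10; on producers: $11. (They sum to $21.)
The less price-elastic side of the market bears the larger share of a per-unit tax.

Consumers bear $10 per permit; producers bear $11 per permit.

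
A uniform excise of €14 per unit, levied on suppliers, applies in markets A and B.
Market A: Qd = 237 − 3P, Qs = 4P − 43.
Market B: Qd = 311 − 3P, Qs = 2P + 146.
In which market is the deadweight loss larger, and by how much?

Market A, by €50.4.

Market A: pre-tax P* = €40, Q* = 117; post-tax Q = 93; deadweight loss = €168.
Market B: pre-tax P* = €33, Q* = 212; post-tax Q = 195.2; deadweight loss = €117.6.
Difference: €168 vs €117.6 → market A is larger by €50.4.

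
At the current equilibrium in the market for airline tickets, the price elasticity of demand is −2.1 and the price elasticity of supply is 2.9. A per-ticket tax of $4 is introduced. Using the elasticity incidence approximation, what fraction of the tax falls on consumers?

Incidence ratio: consumers' share ≈ εs / (εs + |εd|) = 2.9 / (2.9 + 2.1) = 0.58.
Supply is the more elastic side, so consumers bear the larger share.

Consumers' share ≈ 0.58.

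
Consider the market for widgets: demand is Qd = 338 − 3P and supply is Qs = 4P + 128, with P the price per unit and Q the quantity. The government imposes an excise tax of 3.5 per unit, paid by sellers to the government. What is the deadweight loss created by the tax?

Deadweight loss = 10.5.

Without the tax, 338 − 3P = 4P + 128 gives 7P = 210, so P* = 30 and Q* = 248.
With the tax collected from sellers, supply shifts: Qs = 4(P − 3.5) + 128.
New equilibrium: consumers pay 32, sellers receive 28.5, Q = 242. (Wedge: Pb − Ps = 3.5.)
Quantity falls by |ΔQ| = |248 − 242| = 6.
DWL = ½ · t · |ΔQ| = ½ · 3.5 · 6 = 10.5.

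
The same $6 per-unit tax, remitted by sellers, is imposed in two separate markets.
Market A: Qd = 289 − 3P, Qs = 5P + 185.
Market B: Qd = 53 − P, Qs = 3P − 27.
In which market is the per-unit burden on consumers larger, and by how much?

Market B, by $0.75.

Market A: pre-tax P* = $13, Q* = 250; post-tax Q = 238.75; per-unit burden on consumers = $3.75.
Market B: pre-tax P* = $20, Q* = 33; post-tax Q = 28.5; per-unit burden on consumers = $4.5.
Difference: $3.75 vs $4.5 → market B is larger by $0.75.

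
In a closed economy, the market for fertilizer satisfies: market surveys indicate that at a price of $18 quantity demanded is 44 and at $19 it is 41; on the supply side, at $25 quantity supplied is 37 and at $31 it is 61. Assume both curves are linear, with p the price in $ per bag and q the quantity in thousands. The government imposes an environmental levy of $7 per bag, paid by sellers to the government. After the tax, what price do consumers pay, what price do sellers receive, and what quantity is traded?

Consumers pay $27; sellers receive $20; quantity = 17.

Demand slope: (41 − 44)/(19 − 18) = -3, so qd = 98 − 3p.
Supply slope: (61 − 37)/(31 − 25) = 4, so qs = 4p − 63.
Without the tax, 98 − 3p = 4p − 63 gives 7p = 161, so p* = $23 and q* = 29.
With the tax collected from sellers, supply shifts: qs = 4(p − 7) − 63.
Solving gives q = 17 with consumers paying $27 and sellers receiving $20 (the $7 wedge).
The less price-elastic side of the market bears the larger share of a per-unit tax.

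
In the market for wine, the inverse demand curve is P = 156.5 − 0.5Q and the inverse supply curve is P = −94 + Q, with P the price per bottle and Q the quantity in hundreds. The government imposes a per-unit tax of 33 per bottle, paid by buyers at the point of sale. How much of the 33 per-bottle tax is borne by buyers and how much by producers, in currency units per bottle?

Buyers bear 11 per bottle; producers bear 22 per bottle.

Rewrite in direct form: Qd = 313 − 2P and Qs = P + 94.
Without the tax, 313 − 2P = P + 94 gives 3P = 219, so P* = 73 and Q* = 167.
With the tax collected from buyers, demand (in seller-price terms) shifts: Qd = 313 − 2(P + 33).
New equilibrium: buyers pay 84, producers receive 51, Q = 145. (Wedge: Pb − Ps = 33.)
Burden on buyers: 11; on producers: 22. (They sum to 33.)
The less price-elastic side of the market bears the larger share of a per-unit tax.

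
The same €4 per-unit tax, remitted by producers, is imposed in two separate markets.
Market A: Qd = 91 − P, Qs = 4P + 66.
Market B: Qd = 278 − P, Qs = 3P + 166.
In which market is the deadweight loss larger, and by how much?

Market A: pre-tax P* = €5, Q* = 86; post-tax Q = 82.8; deadweight loss = €6.4.
Market B: pre-tax P* = €28, Q* = 250; post-tax Q = 247; deadweight loss = €6.
Difference: €6.4 vs €6 → market A is larger by €0.4.

Market A, by €0.4.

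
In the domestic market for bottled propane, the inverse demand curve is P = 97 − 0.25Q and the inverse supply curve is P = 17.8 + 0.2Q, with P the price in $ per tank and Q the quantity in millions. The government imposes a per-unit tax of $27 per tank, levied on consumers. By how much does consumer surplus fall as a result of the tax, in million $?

Inverting to Q(P) form: Qd = 388 − 4P; Qs = 5P − 89.
Without the tax, 388 − 4P = 5P − 89 gives 9P = 477, so P* = $53 and Q* = 176.
With the tax collected from consumers, demand (in seller-price terms) shifts: Qd = 388 − 4(P + 27).
New equilibrium: consumers pay $68, sellers receive $41, Q = 116. (Wedge: Pb − Ps = 27.)
ΔCS is the trapezoid between Q = 116 and Q = 176 of height $15: ½ · (176 + 116) · 15 = $2190.

Consumer surplus falls by $2190 million.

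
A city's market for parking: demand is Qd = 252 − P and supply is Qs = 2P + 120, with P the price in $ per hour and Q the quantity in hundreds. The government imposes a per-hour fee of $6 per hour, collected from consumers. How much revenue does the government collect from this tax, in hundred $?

Before the tax: set 252 − P = 2P + 120 → P* = $44, Q* = 208.
With the tax collected from consumers, demand (in seller-price terms) shifts: Qd = 252 − (P + 6).
New equilibrium: consumers pay $48, suppliers receive $42, Q = 204. (Wedge: Pb − Ps = 6.)
Revenue = t · Q = 6 · 204 = $1224.

Tax revenue = $1224 hundred.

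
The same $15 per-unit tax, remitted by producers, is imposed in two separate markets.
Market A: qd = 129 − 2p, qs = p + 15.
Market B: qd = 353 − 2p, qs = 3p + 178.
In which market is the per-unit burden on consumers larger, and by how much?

Market A: pre-tax p* = $38, q* = 53; post-tax q = 43; per-unit burden on consumers = $5.
Market B: pre-tax p* = $35, q* = 283; post-tax q = 265; per-unit burden on consumers = $9.
Difference: $5 vs $9 → market B is larger by $4.

Market B, by $4.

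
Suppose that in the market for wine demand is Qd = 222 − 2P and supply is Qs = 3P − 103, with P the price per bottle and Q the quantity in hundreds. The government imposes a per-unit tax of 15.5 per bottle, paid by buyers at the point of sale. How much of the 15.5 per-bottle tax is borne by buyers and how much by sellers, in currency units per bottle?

Buyers bear 9.3 per bottle; sellers bear 6.2 per bottle.

Before the tax: set 222 − 2P = 3P − 103 → P* = 65, Q* = 92.
With the tax collected from buyers, demand (in seller-price terms) shifts: Qd = 222 − 2(P + 15.5).
Solving gives Q = 73.4 with buyers paying 74.3 and sellers receiving 58.8 (the 15.5 wedge).
Burden on buyers: 9.3; on sellers: 6.2. (They sum to 15.5.)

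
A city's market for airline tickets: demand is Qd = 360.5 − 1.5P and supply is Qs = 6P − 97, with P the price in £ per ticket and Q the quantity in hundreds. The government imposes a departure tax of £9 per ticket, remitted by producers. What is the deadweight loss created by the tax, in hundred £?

Deadweight loss = £48.6 hundred.

Before the tax: set 360.5 − 1.5P = 6P − 97 → P* = £61, Q* = 269.
With the tax collected from producers, supply shifts: Qs = 6(P − 9) − 97.
Solving gives Q = 258.2 with consumers paying £68.2 and producers receiving £59.2 (the £9 wedge).
Quantity falls by |ΔQ| = |269 − 258.2| = 10.8.
DWL = ½ · t · |ΔQ| = ½ · 9 · 10.8 = £48.6.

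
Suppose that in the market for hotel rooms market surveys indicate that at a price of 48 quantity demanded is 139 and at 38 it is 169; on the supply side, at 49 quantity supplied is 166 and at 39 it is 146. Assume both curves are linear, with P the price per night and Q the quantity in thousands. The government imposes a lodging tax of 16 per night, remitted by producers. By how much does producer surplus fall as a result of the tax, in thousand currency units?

Demand slope: (169 − 139)/(38 − 48) = -3, so Qd = 283 − 3P.
Supply slope: (146 − 166)/(39 − 49) = 2, so Qs = 2P + 68.
Before the tax: set 283 − 3P = 2P + 68 → P* = 43, Q* = 154.
With the tax collected from producers, supply shifts: Qs = 2(P − 16) + 68.
Solving gives Q = 134.8 with buyers paying 49.4 and producers receiving 33.4 (the 16 wedge).
ΔPS is the trapezoid between Q = 134.8 and Q = 154 of height 9.6: ½ · (154 + 134.8) · 9.6 = 1386.24.

Producer surplus falls by 1386.24 thousand.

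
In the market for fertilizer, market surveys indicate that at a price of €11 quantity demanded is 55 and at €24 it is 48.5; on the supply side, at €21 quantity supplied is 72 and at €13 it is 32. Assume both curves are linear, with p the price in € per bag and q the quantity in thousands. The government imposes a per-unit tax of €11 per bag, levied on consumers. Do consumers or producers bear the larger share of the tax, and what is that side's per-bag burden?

Consumers bear the larger share: €10 per bag.

Demand slope: (48.5 − 55)/(24 − 11) = -0.5, so qd = 60.5 − 0.5p.
Supply slope: (32 − 72)/(13 − 21) = 5, so qs = 5p − 33.
Without the tax, 60.5 − 0.5p = 5p − 33 gives 5.5p = 93.5, so p* = €17 and q* = 52.
With the tax collected from consumers, demand (in seller-price terms) shifts: qd = 60.5 − 0.5(p + 11).
New equilibrium: consumers pay €27, producers receive €16, q = 47. (Wedge: pb − ps = 11.)
Per-bag burden: consumers €10, producers €1.
Consumers take the larger share because demand is less price-elastic here (demand slope 0.5 vs supply slope 5).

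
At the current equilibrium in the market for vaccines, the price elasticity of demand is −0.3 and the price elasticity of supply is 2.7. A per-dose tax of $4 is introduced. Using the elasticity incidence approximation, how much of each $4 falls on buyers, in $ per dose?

Incidence ratio: buyers' share ≈ εs / (εs + |εd|) = 2.7 / (2.7 + 0.3) = 0.9.
So buyers bear ≈ 0.9 × $4 = $3.6; sellers bear $0.4.

Buyers bear ≈ $3.6 per dose.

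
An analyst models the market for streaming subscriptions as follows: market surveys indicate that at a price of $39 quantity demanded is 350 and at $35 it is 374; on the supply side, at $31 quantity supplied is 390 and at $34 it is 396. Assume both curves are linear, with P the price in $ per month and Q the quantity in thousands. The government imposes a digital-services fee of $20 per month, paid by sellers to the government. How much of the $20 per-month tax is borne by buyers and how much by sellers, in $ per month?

Demand slope: (374 − 350)/(35 − 39) = -6, so Qd = 584 − 6P.
Supply slope: (396 − 390)/(34 − 31) = 2, so Qs = 2P + 328.
Before the tax: set 584 − 6P = 2P + 328 → P* = $32, Q* = 392.
With the tax collected from sellers, supply shifts: Qs = 2(P − 20) + 328.
New equilibrium: buyers pay $37, sellers receive $17, Q = 362. (Wedge: Pb − Ps = 20.)
Burden on buyers: $5; on sellers: $15. (They sum to $20.)
The less price-elastic side of the market bears the larger share of a per-unit tax.

Buyers bear $5 per month; sellers bear $15 per month.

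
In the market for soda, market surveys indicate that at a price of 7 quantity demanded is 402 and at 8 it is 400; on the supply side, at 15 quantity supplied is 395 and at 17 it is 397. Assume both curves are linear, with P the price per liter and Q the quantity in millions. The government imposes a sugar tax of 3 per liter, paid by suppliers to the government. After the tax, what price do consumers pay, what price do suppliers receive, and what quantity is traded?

Consumers pay 13; suppliers receive 10; quantity = 390.

Demand slope: (400 − 402)/(8 − 7) = -2, so Qd = 416 − 2P.
Supply slope: (397 − 395)/(17 − 15) = 1, so Qs = P + 380.
Before the tax: set 416 − 2P = P + 380 → P* = 12, Q* = 392.
With the tax collected from suppliers, supply shifts: Qs = (P − 3) + 380.
Solving gives Q = 390 with consumers paying 13 and suppliers receiving 10 (the 3 wedge).
The less price-elastic side of the market bears the larger share of a per-unit tax.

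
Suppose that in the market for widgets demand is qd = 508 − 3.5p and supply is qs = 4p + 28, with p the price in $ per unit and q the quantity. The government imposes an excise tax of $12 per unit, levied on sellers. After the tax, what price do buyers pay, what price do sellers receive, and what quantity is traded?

Before the tax: set 508 − 3.5p = 4p + 28 → p* = $64, q* = 284.
With the tax collected from sellers, supply shifts: qs = 4(p − 12) + 28.
Solving gives q = 261.6 with buyers paying $70.4 and sellers receiving $58.4 (the $12 wedge).
The less price-elastic side of the market bears the larger share of a per-unit tax.

Buyers pay $70.4; sellers receive $58.4; quantity = 261.6.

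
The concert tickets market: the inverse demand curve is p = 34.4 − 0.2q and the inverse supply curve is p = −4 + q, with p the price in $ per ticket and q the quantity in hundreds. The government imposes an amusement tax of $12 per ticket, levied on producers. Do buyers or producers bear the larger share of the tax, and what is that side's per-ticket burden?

Producers bear the larger share: $10 per ticket.

Inverting to q(p) form: qd = 172 − 5p; qs = p + 4.
Without the tax, 172 − 5p = p + 4 gives 6p = 168, so p* = $28 and q* = 32.
With the tax collected from producers, supply shifts: qs = (p − 12) + 4.
Solving gives q = 22 with buyers paying $30 and producers receiving $18 (the $12 wedge).
Per-ticket burden: buyers $2, producers $10.
Producers take the larger share because supply is less price-elastic here (demand slope 5 vs supply slope 1).
The less price-elastic side of the market bears the larger share of a per-unit tax.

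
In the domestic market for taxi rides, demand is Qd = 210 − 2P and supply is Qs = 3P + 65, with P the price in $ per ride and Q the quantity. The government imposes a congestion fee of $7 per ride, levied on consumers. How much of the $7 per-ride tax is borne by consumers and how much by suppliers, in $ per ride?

Consumers bear $4.2 per ride; suppliers bear $2.8 per ride.

Without the tax, 210 − 2P = 3P + 65 gives 5P = 145, so P* = $29 and Q* = 152.
With the tax collected from consumers, demand (in seller-price terms) shifts: Qd = 210 − 2(P + 7).
Solving gives Q = 143.6 with consumers paying $33.2 and suppliers receiving $26.2 (the $7 wedge).
Burden on consumers: $4.2; on suppliers: $2.8. (They sum to $7.)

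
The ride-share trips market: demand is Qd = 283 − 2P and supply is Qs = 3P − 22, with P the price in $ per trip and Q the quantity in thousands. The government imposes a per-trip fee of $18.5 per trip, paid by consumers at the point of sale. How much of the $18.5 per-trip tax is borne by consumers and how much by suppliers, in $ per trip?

Before the tax: set 283 − 2P = 3P − 22 → P* = $61, Q* = 161.
With the tax collected from consumers, demand (in seller-price terms) shifts: Qd = 283 − 2(P + 18.5).
New equilibrium: consumers pay $72.1, suppliers receive $53.6, Q = 138.8. (Wedge: Pb − Ps = 18.5.)
Burden on consumers: $11.1; on suppliers: $7.4. (They sum to $18.5.)
The less price-elastic side of the market bears the larger share of a per-unit tax.

Consumers bear $11.1 per trip; suppliers bear $7.4 per trip.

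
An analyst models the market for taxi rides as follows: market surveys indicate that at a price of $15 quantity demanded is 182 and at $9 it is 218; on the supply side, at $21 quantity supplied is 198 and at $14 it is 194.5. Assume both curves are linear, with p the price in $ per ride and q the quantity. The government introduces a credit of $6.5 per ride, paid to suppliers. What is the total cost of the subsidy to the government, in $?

Demand slope: (218 − 182)/(9 − 15) = -6, so qd = 272 − 6p.
Supply slope: (194.5 − 198)/(14 − 21) = 0.5, so qs = 0.5p + 187.5.
Before the subsidy: set 272 − 6p = 0.5p + 187.5 → p* = $13, q* = 194.
With a per-unit subsidy paid to suppliers, each receives p + 6.5 per unit sold, so supply becomes qs = 0.5(p + 6.5) + 187.5.
New equilibrium: consumers pay $12.5, suppliers receive $19, q = 197. (Wedge: pb − ps = −6.5.)
Outlay = t · Q = 6.5 · 197 = $1280.5.

Government outlay = $1280.5.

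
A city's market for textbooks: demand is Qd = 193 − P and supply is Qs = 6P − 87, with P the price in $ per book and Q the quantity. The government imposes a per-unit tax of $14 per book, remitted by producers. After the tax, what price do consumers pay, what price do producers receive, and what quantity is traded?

Consumers pay $52; producers receive $38; quantity = 141.

Without the tax, 193 − P = 6P − 87 gives 7P = 280, so P* = $40 and Q* = 153.
With the tax collected from producers, supply shifts: Qs = 6(P − 14) − 87.
New equilibrium: consumers pay $52, producers receive $38, Q = 141. (Wedge: Pb − Ps = 14.)
The less price-elastic side of the market bears the larger share of a per-unit tax.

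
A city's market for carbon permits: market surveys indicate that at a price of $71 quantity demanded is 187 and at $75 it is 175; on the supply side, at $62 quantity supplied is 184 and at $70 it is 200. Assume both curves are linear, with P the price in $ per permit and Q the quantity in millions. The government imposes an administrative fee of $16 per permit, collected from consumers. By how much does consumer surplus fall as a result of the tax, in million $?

Demand slope: (175 − 187)/(75 − 71) = -3, so Qd = 400 − 3P.
Supply slope: (200 − 184)/(70 − 62) = 2, so Qs = 2P + 60.
Without the tax, 400 − 3P = 2P + 60 gives 5P = 340, so P* = $68 and Q* = 196.
With the tax collected from consumers, demand (in seller-price terms) shifts: Qd = 400 − 3(P + 16).
New equilibrium: consumers pay $74.4, sellers receive $58.4, Q = 176.8. (Wedge: Pb − Ps = 16.)
ΔCS is the trapezoid between Q = 176.8 and Q = 196 of height $6.4: ½ · (196 + 176.8) · 6.4 = $1192.96.

Consumer surplus falls by $1192.96 million.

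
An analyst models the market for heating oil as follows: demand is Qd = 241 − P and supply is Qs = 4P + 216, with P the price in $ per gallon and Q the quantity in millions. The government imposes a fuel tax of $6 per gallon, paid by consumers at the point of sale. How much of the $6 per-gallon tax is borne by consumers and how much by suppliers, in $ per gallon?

Without the tax, 241 − P = 4P + 216 gives 5P = 25, so P* = $5 and Q* = 236.
With the tax collected from consumers, demand (in seller-price terms) shifts: Qd = 241 − (P + 6).
Solving gives Q = 231.2 with consumers paying $9.8 and suppliers receiving $3.8 (the $6 wedge).
Burden on consumers: $4.8; on suppliers: $1.2. (They sum to $6.)

Consumers bear $4.8 per gallon; suppliers bear $1.2 per gallon.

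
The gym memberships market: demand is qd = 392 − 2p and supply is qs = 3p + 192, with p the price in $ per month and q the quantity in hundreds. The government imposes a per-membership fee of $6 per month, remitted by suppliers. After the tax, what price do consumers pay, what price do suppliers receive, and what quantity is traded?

Consumers pay $43.6; suppliers receive $37.6; quantity = 304.8.

Without the tax, 392 − 2p = 3p + 192 gives 5p = 200, so p* = $40 and q* = 312.
With the tax collected from suppliers, supply shifts: qs = 3(p − 6) + 192.
Solving gives q = 304.8 with consumers paying $43.6 and suppliers receiving $37.6 (the $6 wedge).
The less price-elastic side of the market bears the larger share of a per-unit tax.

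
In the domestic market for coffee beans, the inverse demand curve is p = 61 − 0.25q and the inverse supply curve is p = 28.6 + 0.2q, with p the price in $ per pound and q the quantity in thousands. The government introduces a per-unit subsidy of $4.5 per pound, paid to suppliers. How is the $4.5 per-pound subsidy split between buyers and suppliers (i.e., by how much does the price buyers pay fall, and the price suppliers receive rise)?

Buyers gain $2.5 per pound; suppliers gain $2 per pound.

Inverting to q(p) form: qd = 244 − 4p; qs = 5p − 143.
Before the subsidy: set 244 − 4p = 5p − 143 → p* = $43, q* = 72.
With a per-unit subsidy paid to suppliers, each receives p + 4.5 per unit sold, so supply becomes qs = 5(p + 4.5) − 143.
New equilibrium: buyers pay $40.5, suppliers receive $45, q = 82. (Wedge: pb − ps = −4.5.)
Gain to buyers: $2.5; to suppliers: $2. (They sum to $4.5.)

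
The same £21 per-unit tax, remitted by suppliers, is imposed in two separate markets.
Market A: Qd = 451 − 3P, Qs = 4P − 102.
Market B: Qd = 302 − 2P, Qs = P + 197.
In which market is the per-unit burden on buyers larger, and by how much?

Market A, by £5.

Market A: pre-tax P* = £79, Q* = 214; post-tax Q = 178; per-unit burden on buyers = £12.
Market B: pre-tax P* = £35, Q* = 232; post-tax Q = 218; per-unit burden on buyers = £7.
Difference: £12 vs £7 → market A is larger by £5.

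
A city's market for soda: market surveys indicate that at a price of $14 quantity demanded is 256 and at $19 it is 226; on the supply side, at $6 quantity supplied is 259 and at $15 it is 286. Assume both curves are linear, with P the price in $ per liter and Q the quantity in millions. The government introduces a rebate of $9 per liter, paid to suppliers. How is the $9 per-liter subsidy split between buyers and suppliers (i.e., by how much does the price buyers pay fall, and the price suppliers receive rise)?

Demand slope: (226 − 256)/(19 − 14) = -6, so Qd = 340 − 6P.
Supply slope: (286 − 259)/(15 − 6) = 3, so Qs = 3P + 241.
Without the subsidy, 340 − 6P = 3P + 241 gives 9P = 99, so P* = $11 and Q* = 274.
With a per-unit subsidy paid to suppliers, each receives P + 9 per unit sold, so supply becomes Qs = 3(P + 9) + 241.
Solving gives Q = 292 with buyers paying $8 and suppliers receiving $17 (the $9 wedge).
Gain to buyers: $3; to suppliers: $6. (They sum to $9.)

Buyers gain $3 per liter; suppliers gain $6 per liter.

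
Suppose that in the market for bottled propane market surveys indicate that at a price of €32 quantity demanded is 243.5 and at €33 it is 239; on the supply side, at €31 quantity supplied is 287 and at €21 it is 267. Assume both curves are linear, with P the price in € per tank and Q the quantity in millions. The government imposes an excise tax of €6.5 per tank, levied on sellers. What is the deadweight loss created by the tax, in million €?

Deadweight loss = €29.25 million.

Demand slope: (239 − 243.5)/(33 − 32) = -4.5, so Qd = 387.5 − 4.5P.
Supply slope: (267 − 287)/(21 − 31) = 2, so Qs = 2P + 225.
Before the tax: set 387.5 − 4.5P = 2P + 225 → P* = €25, Q* = 275.
With the tax collected from sellers, supply shifts: Qs = 2(P − 6.5) + 225.
Solving gives Q = 266 with buyers paying €27 and sellers receiving €20.5 (the €6.5 wedge).
Quantity falls by |ΔQ| = |275 − 266| = 9.
DWL = ½ · t · |ΔQ| = ½ · 6.5 · 9 = €29.25.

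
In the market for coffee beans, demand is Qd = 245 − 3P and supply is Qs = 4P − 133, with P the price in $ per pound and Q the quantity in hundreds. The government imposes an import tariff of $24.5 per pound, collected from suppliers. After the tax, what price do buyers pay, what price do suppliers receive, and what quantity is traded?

Before the tax: set 245 − 3P = 4P − 133 → P* = $54, Q* = 83.
With the tax collected from suppliers, supply shifts: Qs = 4(P − 24.5) − 133.
New equilibrium: buyers pay $68, suppliers receive $43.5, Q = 41. (Wedge: Pb − Ps = 24.5.)

Buyers pay $68; suppliers receive $43.5; quantity = 41.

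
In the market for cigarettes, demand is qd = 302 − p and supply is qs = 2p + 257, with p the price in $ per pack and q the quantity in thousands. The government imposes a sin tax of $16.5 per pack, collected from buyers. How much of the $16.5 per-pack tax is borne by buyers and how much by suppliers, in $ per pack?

Before the tax: set 302 − p = 2p + 257 → p* = $15, q* = 287.
With the tax collected from buyers, demand (in seller-price terms) shifts: qd = 302 − (p + 16.5).
New equilibrium: buyers pay $26, suppliers receive $9.5, q = 276. (Wedge: pb − ps = 16.5.)
Burden on buyers: $11; on suppliers: $5.5. (They sum to $16.5.)
The less price-elastic side of the market bears the larger share of a per-unit tax.

Buyers bear $11 per pack; suppliers bear $5.5 per pack.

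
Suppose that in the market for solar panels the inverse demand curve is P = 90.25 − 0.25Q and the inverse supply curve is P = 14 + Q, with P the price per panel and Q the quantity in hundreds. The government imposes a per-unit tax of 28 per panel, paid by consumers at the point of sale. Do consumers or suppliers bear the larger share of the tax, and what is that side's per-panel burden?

Inverting to Q(P) form: Qd = 361 − 4P; Qs = P − 14.
Without the tax, 361 − 4P = P − 14 gives 5P = 375, so P* = 75 and Q* = 61.
With the tax collected from consumers, demand (in seller-price terms) shifts: Qd = 361 − 4(P + 28).
New equilibrium: consumers pay 80.6, suppliers receive 52.6, Q = 38.6. (Wedge: Pb − Ps = 28.)
Per-panel burden: consumers 5.6, suppliers 22.4.
Suppliers take the larger share because supply is less price-elastic here (demand slope 4 vs supply slope 1).

Suppliers bear the larger share: 22.4 per panel.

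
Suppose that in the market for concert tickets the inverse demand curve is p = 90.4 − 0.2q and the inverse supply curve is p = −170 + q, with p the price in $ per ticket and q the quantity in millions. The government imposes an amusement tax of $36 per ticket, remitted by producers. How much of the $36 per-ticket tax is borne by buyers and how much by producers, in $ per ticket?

Buyers bear $6 per ticket; producers bear $30 per ticket.

Inverting to q(p) form: qd = 452 − 5p; qs = p + 170.
Before the tax: set 452 − 5p = p + 170 → p* = $47, q* = 217.
With the tax collected from producers, supply shifts: qs = (p − 36) + 170.
Solving gives q = 187 with buyers paying $53 and producers receiving $17 (the $36 wedge).
Burden on buyers: $6; on producers: $30. (They sum to $36.)
The less price-elastic side of the market bears the larger share of a per-unit tax.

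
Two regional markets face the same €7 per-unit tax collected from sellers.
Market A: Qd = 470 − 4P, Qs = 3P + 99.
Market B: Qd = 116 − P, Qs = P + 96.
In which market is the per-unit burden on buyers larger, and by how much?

Market B, by €0.5.

Market A: pre-tax P* = €53, Q* = 258; post-tax Q = 246; per-unit burden on buyers = €3.
Market B: pre-tax P* = €10, Q* = 106; post-tax Q = 102.5; per-unit burden on buyers = €3.5.
Difference: €3 vs €3.5 → market B is larger by €0.5.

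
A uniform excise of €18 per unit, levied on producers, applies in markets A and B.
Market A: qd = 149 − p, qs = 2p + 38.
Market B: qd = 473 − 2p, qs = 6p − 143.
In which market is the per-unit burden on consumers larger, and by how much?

Market A: pre-tax p* = €37, q* = 112; post-tax q = 100; per-unit burden on consumers = €12.
Market B: pre-tax p* = €77, q* = 319; post-tax q = 292; per-unit burden on consumers = €13.5.
Difference: €12 vs €13.5 → market B is larger by €1.5.

Market B, by €1.5.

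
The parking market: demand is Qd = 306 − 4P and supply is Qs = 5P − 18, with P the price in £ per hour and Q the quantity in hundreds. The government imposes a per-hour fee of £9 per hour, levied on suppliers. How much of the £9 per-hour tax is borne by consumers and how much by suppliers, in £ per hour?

Consumers bear £5 per hour; suppliers bear £4 per hour.

Before the tax: set 306 − 4P = 5P − 18 → P* = £36, Q* = 162.
With the tax collected from suppliers, supply shifts: Qs = 5(P − 9) − 18.
New equilibrium: consumers pay £41, suppliers receive £32, Q = 142. (Wedge: Pb − Ps = 9.)
Burden on consumers: £5; on suppliers: £4. (They sum to £9.)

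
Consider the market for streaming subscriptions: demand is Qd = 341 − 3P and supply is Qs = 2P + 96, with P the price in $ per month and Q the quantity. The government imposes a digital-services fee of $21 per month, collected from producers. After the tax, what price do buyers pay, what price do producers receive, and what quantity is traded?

Before the tax: set 341 − 3P = 2P + 96 → P* = $49, Q* = 194.
With the tax collected from producers, supply shifts: Qs = 2(P − 21) + 96.
Solving gives Q = 168.8 with buyers paying $57.4 and producers receiving $36.4 (the $21 wedge).

Buyers pay $57.4; producers receive $36.4; quantity = 168.8.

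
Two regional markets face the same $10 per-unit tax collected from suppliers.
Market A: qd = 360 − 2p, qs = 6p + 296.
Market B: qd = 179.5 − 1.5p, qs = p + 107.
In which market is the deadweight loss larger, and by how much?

Market A: pre-tax p* = $8, q* = 344; post-tax q = 329; deadweight loss = $75.
Market B: pre-tax p* = $29, q* = 136; post-tax q = 130; deadweight loss = $30.
Difference: $75 vs $30 → market A is larger by $45.

Market A, by $45.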